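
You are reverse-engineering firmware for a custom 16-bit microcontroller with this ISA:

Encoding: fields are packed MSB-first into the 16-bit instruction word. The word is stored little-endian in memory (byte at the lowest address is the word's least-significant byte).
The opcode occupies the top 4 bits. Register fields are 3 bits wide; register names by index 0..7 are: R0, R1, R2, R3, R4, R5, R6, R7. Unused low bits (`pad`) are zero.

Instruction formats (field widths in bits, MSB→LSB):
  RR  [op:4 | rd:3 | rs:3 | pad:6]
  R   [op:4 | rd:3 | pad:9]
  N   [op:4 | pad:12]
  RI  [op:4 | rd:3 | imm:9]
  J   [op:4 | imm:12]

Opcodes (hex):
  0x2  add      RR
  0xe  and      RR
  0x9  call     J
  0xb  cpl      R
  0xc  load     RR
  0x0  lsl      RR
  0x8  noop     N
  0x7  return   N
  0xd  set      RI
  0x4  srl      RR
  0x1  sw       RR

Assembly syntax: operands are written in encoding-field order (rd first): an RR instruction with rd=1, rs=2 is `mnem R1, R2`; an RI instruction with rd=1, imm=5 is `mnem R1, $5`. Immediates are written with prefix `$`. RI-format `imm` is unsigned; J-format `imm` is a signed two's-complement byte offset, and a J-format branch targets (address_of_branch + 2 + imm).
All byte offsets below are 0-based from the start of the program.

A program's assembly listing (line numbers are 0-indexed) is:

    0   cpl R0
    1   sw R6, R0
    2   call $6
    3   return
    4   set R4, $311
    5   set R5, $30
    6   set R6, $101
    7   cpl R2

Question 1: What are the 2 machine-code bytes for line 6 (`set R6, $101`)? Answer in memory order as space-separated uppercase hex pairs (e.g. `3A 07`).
6. set fields op=0xd:4|rd=6:3|imm=101:9 → word dc65h → 65 dc

65 DC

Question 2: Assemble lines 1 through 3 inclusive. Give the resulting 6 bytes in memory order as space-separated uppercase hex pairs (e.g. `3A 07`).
00 1C 06 90 00 70

line 1 (sw): pack op=0x1:4|rd=6:3|rs=0:3|pad=0:6 = 0x1c00; little→ 00 1c
line 2 (call): pack op=0x9:4|imm=6:12 = 0x9006; little→ 06 90
line 3 (return): pack op=0x7:4|pad=0:12 = 0x7000; little→ 00 70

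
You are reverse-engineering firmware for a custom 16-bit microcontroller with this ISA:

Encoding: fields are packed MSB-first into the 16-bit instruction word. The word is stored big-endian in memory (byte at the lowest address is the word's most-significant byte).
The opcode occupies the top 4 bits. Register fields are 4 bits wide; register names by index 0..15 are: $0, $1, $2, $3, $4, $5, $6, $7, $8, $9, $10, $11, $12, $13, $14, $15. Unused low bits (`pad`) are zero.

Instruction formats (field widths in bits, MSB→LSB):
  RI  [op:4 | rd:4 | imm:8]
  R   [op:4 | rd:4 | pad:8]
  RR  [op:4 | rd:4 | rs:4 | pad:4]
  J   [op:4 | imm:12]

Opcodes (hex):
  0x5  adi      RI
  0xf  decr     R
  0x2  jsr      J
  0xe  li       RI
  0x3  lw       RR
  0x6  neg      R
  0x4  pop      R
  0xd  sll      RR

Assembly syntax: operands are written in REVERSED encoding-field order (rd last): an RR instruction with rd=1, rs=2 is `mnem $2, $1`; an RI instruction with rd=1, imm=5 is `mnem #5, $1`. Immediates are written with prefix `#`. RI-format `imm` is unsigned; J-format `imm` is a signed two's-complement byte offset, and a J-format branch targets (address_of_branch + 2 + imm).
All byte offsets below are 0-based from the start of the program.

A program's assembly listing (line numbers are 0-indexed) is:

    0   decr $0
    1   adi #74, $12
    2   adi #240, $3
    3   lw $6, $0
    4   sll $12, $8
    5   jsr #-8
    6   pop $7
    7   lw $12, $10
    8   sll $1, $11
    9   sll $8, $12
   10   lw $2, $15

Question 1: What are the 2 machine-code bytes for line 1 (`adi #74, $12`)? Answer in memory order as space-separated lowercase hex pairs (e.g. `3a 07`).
1. adi fields op=0x5:4|rd=12:4|imm=74:8 → word 5c4ah → 5c 4a

5c 4a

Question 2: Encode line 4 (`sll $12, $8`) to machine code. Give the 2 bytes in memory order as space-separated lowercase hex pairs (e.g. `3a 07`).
line 4 (sll): pack op=0xd:4|rd=8:4|rs=12:4|pad=0:4 = 0xd8c0; big→ d8 c0

d8 c0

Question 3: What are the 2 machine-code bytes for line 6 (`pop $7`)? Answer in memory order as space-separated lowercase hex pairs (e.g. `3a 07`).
47 00

line 6 (pop): pack op=0x4:4|rd=7:4|pad=0:8 = 0x4700; big→ 47 00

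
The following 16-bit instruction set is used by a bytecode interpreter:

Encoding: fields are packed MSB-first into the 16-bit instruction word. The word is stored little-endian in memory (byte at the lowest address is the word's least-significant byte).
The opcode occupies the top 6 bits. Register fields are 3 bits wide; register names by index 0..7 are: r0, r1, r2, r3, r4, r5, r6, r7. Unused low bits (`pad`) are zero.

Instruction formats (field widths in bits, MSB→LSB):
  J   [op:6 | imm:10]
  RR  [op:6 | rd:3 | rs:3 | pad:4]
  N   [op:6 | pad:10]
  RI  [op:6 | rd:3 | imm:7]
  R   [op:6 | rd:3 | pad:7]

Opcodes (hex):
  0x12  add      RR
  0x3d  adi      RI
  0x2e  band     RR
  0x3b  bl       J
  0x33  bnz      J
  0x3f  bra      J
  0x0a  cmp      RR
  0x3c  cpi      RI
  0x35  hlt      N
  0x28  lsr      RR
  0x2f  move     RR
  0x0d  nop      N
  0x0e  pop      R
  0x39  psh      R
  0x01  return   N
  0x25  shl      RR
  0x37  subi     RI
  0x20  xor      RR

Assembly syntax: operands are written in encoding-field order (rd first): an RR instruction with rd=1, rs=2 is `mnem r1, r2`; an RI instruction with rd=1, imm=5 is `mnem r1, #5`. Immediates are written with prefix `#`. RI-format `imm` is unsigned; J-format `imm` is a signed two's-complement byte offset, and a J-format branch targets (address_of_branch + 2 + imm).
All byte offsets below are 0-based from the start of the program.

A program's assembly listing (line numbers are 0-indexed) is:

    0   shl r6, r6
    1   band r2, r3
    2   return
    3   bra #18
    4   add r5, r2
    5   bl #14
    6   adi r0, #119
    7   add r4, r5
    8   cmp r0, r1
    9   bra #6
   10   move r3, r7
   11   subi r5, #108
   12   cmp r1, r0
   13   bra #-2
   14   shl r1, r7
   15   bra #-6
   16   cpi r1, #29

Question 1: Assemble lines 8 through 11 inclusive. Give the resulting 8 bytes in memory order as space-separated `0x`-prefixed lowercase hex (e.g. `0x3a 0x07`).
0x10 0x28 0x06 0xfc 0xf0 0xbd 0xec 0xde

line 8 (cmp): pack op=0xa:6|rd=0:3|rs=1:3|pad=0:4 = 0x2810; little→ 10 28
line 9 (bra): pack op=0x3f:6|imm=6:10 = 0xfc06; little→ 06 fc
line 10 (move): pack op=0x2f:6|rd=3:3|rs=7:3|pad=0:4 = 0xbdf0; little→ f0 bd
line 11 (subi): pack op=0x37:6|rd=5:3|imm=108:7 = 0xdeec; little→ ec de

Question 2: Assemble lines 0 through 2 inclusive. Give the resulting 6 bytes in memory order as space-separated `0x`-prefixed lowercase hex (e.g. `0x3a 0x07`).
L0: shl op=0x25:6|rd=6:3|rs=6:3|pad=0:4 ⇒ 0x9760 ⇒ little 60 97
L1: band op=0x2e:6|rd=2:3|rs=3:3|pad=0:4 ⇒ 0xb930 ⇒ little 30 b9
L2: return op=0x1:6|pad=0:10 ⇒ 0x0400 ⇒ little 00 04

0x60 0x97 0x30 0xb9 0x00 0x04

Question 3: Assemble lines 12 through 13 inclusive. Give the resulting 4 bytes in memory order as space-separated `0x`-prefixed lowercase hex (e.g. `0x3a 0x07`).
0x80 0x28 0xfe 0xff

L12: cmp op=0xa:6|rd=1:3|rs=0:3|pad=0:4 ⇒ 0x2880 ⇒ little 80 28
L13: bra op=0x3f:6|imm=-2:10 ⇒ 0xfffe ⇒ little fe ff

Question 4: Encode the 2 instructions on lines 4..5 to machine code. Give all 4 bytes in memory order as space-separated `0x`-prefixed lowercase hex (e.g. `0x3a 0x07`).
L4: add op=0x12:6|rd=5:3|rs=2:3|pad=0:4 ⇒ 0x4aa0 ⇒ little a0 4a
L5: bl op=0x3b:6|imm=14:10 ⇒ 0xec0e ⇒ little 0e ec

0xa0 0x4a 0x0e 0xec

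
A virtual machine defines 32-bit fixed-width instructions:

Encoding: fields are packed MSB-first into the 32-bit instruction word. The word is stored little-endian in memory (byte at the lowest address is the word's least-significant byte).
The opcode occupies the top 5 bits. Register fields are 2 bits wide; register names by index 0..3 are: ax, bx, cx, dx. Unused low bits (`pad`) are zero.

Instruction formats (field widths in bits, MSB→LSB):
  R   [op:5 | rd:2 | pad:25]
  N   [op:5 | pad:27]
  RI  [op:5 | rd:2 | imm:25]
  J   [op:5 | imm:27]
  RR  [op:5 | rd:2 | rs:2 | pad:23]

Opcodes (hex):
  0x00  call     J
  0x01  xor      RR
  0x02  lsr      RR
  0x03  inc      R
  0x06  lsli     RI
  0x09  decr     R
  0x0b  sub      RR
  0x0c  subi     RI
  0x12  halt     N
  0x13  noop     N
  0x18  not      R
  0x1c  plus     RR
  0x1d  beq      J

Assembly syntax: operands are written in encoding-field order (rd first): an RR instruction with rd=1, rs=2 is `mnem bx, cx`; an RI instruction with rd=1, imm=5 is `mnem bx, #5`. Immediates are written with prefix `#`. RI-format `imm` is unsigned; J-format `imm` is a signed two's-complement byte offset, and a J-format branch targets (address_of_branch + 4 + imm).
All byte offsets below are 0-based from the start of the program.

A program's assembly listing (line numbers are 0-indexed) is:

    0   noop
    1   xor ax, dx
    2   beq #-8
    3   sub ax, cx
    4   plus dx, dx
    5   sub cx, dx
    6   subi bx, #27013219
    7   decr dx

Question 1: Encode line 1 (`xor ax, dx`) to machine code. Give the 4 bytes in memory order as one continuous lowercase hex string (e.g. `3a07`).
00008009

L1: xor op=0x1:5|rd=0:2|rs=3:2|pad=0:23 ⇒ 0x09800000 ⇒ little 00 00 80 09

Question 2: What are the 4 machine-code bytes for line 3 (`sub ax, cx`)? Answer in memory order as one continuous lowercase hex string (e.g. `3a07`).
00000059

3. sub fields op=0xb:5|rd=0:2|rs=2:2|pad=0:23 → word 59000000h → 00 00 00 59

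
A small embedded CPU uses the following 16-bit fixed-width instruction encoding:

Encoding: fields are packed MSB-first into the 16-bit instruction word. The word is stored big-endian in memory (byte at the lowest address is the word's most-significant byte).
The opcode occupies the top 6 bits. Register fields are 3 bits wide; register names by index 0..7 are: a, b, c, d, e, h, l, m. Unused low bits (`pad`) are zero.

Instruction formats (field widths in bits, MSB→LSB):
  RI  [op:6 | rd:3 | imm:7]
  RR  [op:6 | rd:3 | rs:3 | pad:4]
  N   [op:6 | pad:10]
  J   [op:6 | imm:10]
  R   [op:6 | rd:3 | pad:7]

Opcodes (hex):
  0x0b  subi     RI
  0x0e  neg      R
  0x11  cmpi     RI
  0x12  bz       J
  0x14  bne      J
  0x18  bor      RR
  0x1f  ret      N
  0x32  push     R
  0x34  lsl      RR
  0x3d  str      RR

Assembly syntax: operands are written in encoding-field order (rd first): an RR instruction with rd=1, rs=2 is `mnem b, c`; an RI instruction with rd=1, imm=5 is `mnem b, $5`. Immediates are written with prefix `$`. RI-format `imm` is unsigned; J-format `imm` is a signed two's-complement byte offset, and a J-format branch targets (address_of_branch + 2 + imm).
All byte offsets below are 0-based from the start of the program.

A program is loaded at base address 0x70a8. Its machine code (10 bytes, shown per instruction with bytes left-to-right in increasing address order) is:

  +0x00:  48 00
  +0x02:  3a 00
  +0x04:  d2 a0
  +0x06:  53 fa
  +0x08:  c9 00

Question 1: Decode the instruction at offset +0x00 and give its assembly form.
+0x00: 48 00 ⇒ word 0x4800 (big)
  opcode bits[15:10]=0x12: bz/J
  imm: (w>>0)&0x3ff=0x0 → $0

bz $0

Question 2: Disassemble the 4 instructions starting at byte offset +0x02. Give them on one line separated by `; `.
off 0x02: read 3a 00 as big → 0x3a00
  op=0x3a00>>10=0xe ⇒ neg (R)
  rd: (w>>7)&0x7=0x4 → e
off 0x04: read d2 a0 as big → 0xd2a0
  op=0xd2a0>>10=0x34 ⇒ lsl (RR)
  rd: (w>>7)&0x7=0x5 → h
  rs: (w>>4)&0x7=0x2 → c
off 0x06: read 53 fa as big → 0x53fa
  op=0x53fa>>10=0x14 ⇒ bne (J)
  imm: (w>>0)&0x3ff=0x3fa (s10→-6) → $-6
off 0x08: read c9 00 as big → 0xc900
  op=0xc900>>10=0x32 ⇒ push (R)
  rd: (w>>7)&0x7=0x2 → c

neg e; lsl h, c; bne $-6; push c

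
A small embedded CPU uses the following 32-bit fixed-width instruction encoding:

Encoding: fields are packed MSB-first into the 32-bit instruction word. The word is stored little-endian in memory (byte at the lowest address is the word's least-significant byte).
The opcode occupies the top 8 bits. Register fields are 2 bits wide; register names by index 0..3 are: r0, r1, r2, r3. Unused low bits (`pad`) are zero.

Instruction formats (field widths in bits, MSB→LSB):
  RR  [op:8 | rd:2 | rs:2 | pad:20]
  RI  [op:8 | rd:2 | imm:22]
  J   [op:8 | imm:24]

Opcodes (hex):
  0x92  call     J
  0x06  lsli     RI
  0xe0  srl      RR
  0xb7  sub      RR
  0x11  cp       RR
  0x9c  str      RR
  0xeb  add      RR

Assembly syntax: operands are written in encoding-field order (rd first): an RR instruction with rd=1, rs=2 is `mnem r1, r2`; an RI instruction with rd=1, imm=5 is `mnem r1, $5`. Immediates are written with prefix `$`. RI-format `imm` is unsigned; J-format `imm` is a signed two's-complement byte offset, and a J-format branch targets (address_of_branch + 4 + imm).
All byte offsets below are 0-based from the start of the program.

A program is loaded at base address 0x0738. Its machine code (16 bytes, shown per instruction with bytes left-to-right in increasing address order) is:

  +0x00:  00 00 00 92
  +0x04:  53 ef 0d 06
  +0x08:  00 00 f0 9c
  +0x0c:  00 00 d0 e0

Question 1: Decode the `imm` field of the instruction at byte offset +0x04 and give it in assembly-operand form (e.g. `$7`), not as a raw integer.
[04] 53 ef 0d 06 → 0x060def53
  opcode bits[31:24]=0x6: lsli/RI
  rd: (w>>22)&0x3=0x0 → r0
  imm: (w>>0)&0x3fffff=0xdef53 → $913235

$913235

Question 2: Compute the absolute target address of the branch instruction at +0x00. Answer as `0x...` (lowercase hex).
off 0x00: read 00 00 00 92 as little → 0x92000000
  opcode bits[31:24]=0x92: call/J
  imm@[23:0]=0x0 ⇒ $0
  target = base 0x0738 + off 0x00 + 4 + imm 0 = 0x073c

0x073c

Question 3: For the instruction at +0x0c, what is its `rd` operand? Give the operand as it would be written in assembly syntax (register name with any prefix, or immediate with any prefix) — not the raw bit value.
r3

[0c] 00 00 d0 e0 → 0xe0d00000
  top 8b → 0xe0 → srl [RR]
  [23:22] rd=3 = r3
  [21:20] rs=1 = r1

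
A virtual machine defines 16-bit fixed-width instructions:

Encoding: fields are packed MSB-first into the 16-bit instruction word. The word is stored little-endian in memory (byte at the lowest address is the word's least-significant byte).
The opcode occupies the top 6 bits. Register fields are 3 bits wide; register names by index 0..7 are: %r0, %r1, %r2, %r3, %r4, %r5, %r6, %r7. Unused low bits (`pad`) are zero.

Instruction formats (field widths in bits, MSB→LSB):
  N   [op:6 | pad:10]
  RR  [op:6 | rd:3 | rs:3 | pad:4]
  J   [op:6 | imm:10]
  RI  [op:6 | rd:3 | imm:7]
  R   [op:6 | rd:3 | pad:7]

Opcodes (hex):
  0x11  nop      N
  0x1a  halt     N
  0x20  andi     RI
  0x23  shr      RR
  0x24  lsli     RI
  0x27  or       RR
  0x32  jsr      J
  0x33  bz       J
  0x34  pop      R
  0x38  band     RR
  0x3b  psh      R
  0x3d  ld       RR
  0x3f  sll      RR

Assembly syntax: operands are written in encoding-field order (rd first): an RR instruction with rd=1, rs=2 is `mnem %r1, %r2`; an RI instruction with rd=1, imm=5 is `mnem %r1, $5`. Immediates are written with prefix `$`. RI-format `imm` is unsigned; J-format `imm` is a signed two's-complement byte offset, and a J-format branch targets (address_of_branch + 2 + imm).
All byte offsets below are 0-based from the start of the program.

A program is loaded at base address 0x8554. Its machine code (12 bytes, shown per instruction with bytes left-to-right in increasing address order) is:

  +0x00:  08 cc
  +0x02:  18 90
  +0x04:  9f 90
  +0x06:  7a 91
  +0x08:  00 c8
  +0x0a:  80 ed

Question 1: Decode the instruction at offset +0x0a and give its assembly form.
psh %r3

@+0a  little-endian(80 ed) = 0xed80
  opcode bits[15:10]=0x3b: psh/R
  rd: (w>>7)&0x7=0x3 → %r3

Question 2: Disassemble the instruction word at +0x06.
lsli %r2, $122

@+06  little-endian(7a 91) = 0x917a
  op=0x917a>>10=0x24 ⇒ lsli (RI)
  rd: (w>>7)&0x7=0x2 → %r2
  imm: (w>>0)&0x7f=0x7a → $122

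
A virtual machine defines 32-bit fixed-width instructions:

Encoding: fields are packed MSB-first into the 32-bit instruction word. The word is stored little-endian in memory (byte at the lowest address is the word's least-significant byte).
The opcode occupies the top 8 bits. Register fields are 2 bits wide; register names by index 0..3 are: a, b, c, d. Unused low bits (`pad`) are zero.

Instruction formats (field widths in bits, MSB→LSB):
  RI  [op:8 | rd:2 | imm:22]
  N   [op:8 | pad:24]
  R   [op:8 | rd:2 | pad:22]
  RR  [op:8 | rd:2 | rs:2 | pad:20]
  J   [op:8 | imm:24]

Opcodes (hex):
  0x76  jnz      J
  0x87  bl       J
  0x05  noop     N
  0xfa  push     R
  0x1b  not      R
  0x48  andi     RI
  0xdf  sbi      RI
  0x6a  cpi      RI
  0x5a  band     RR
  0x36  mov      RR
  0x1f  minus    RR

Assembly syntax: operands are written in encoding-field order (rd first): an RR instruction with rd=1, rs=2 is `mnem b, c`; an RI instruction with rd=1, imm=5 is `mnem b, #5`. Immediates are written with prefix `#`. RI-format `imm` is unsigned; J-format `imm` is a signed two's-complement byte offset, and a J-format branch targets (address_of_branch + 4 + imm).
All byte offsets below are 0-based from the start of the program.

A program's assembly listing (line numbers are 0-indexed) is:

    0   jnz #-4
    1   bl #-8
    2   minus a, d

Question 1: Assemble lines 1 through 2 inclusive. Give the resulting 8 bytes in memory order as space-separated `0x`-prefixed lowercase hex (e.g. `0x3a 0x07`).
0xf8 0xff 0xff 0x87 0x00 0x00 0x30 0x1f

line 1 (bl): pack op=0x87:8|imm=-8:24 = 0x87fffff8; little→ f8 ff ff 87
line 2 (minus): pack op=0x1f:8|rd=0:2|rs=3:2|pad=0:20 = 0x1f300000; little→ 00 00 30 1f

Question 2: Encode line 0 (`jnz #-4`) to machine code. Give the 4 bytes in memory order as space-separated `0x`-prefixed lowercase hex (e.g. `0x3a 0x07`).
0. jnz fields op=0x76:8|imm=-4:24 → word 76fffffch → fc ff ff 76

0xfc 0xff 0xff 0x76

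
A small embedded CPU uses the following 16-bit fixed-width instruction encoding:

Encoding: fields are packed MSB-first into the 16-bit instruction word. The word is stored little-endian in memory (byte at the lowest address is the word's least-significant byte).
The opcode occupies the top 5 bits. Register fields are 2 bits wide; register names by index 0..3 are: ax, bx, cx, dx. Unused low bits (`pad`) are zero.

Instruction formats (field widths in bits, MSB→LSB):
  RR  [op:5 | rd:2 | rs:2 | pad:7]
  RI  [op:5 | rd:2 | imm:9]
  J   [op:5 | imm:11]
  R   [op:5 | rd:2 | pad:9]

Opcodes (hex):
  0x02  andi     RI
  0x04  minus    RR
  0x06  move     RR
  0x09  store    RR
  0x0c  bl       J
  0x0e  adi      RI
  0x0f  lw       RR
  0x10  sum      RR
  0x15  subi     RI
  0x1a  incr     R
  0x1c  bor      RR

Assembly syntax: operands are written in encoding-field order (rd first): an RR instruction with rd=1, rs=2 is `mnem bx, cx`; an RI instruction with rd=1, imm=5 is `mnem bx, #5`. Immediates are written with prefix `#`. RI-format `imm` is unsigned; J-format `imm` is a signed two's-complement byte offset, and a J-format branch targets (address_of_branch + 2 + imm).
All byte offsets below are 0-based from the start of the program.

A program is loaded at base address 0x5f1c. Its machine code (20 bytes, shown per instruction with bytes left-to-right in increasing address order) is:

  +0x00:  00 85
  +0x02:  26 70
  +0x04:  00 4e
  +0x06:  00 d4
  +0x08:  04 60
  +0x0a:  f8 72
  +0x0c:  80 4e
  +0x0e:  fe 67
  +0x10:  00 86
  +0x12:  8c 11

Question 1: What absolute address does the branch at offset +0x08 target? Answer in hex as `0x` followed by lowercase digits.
[08] 04 60 → 0x6004
  op=0x6004>>11=0xc ⇒ bl (J)
  [10:0] imm=4 = #4
  target = base 0x5f1c + off 0x08 + 2 + imm 4 = 0x5f2a

0x5f2a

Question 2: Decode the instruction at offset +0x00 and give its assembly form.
@+00  little-endian(00 85) = 0x8500
  opcode bits[15:11]=0x10: sum/RR
  rd@[10:9]=0x2 ⇒ cx
  rs@[8:7]=0x2 ⇒ cx

sum cx, cx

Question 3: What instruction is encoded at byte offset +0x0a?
[0a] f8 72 → 0x72f8
  opcode bits[15:11]=0xe: adi/RI
  [10:9] rd=1 = bx
  [8:0] imm=248 = #248

adi bx, #248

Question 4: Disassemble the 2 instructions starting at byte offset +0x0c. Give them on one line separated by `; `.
store dx, bx; bl #-2

@+0c  little-endian(80 4e) = 0x4e80
  top 5b → 0x9 → store [RR]
  rd@[10:9]=0x3 ⇒ dx
  rs@[8:7]=0x1 ⇒ bx
@+0e  little-endian(fe 67) = 0x67fe
  top 5b → 0xc → bl [J]
  imm@[10:0]=0x7fe (s11→-2) ⇒ #-2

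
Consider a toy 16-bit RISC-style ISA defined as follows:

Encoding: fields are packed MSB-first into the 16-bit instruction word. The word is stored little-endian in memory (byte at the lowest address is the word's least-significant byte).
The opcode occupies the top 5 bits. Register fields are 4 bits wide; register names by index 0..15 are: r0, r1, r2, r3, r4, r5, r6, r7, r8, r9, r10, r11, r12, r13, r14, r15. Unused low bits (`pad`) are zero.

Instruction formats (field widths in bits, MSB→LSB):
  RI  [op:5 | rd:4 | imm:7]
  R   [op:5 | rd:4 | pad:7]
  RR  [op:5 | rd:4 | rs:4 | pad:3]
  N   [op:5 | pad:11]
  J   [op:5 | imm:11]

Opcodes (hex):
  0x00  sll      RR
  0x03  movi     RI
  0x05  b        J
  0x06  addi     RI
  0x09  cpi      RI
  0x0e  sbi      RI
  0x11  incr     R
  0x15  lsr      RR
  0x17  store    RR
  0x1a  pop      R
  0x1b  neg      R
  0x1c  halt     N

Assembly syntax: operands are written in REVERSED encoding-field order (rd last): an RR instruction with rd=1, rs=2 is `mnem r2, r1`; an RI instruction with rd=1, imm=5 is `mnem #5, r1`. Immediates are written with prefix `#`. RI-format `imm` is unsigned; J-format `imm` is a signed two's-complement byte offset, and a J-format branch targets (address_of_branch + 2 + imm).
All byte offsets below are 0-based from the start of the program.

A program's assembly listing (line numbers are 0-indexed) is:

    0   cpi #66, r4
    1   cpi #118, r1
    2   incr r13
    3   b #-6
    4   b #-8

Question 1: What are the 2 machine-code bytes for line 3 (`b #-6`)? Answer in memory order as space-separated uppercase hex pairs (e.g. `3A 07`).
FA 2F

L3: b op=0x5:5|imm=-6:11 ⇒ 0x2ffa ⇒ little fa 2f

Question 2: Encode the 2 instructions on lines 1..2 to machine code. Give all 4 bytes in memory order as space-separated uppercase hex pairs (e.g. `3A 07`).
1. cpi fields op=0x9:5|rd=1:4|imm=118:7 → word 48f6h → f6 48
2. incr fields op=0x11:5|rd=13:4|pad=0:7 → word 8e80h → 80 8e

F6 48 80 8E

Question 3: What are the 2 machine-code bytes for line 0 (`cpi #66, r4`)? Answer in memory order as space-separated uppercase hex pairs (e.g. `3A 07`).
42 4A

0. cpi fields op=0x9:5|rd=4:4|imm=66:7 → word 4a42h → 42 4a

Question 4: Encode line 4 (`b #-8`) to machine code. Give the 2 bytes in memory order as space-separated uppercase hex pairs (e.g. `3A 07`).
L4: b op=0x5:5|imm=-8:11 ⇒ 0x2ff8 ⇒ little f8 2f

F8 2F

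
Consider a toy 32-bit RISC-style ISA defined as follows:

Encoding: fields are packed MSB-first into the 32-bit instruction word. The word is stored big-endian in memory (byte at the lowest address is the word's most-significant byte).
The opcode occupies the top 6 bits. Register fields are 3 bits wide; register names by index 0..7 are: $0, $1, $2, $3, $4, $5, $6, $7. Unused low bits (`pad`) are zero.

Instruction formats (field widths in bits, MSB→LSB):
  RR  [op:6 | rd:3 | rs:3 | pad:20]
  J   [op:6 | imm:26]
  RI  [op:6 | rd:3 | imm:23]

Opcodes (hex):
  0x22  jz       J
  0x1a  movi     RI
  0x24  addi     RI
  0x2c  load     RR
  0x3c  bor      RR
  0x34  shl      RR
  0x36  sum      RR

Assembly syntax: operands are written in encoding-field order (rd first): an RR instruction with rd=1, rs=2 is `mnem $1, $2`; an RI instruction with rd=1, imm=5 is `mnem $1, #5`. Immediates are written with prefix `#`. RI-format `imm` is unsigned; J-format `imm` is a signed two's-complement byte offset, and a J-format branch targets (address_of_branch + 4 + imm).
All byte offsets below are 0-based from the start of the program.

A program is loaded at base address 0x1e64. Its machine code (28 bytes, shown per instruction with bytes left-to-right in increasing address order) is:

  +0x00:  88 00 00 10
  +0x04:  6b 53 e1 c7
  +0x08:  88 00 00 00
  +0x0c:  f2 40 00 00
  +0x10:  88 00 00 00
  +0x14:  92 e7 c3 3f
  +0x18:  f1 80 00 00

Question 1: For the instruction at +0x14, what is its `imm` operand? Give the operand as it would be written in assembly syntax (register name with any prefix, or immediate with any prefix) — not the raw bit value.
+0x14: 92 e7 c3 3f ⇒ word 0x92e7c33f (big)
  opcode bits[31:26]=0x24: addi/RI
  rd@[25:23]=0x5 ⇒ $5
  imm@[22:0]=0x67c33f ⇒ #6800191

#6800191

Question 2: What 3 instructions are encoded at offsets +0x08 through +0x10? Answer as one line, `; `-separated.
jz #0; bor $4, $4; jz #0

@+08  big-endian(88 00 00 00) = 0x88000000
  op=0x88000000>>26=0x22 ⇒ jz (J)
  imm: (w>>0)&0x3ffffff=0x0 → #0
@+0c  big-endian(f2 40 00 00) = 0xf2400000
  op=0xf2400000>>26=0x3c ⇒ bor (RR)
  rd: (w>>23)&0x7=0x4 → $4
  rs: (w>>20)&0x7=0x4 → $4
@+10  big-endian(88 00 00 00) = 0x88000000
  op=0x88000000>>26=0x22 ⇒ jz (J)
  imm: (w>>0)&0x3ffffff=0x0 → #0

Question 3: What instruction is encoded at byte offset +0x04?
movi $6, #5497287

off 0x04: read 6b 53 e1 c7 as big → 0x6b53e1c7
  op=0x6b53e1c7>>26=0x1a ⇒ movi (RI)
  rd@[25:23]=0x6 ⇒ $6
  imm@[22:0]=0x53e1c7 ⇒ #5497287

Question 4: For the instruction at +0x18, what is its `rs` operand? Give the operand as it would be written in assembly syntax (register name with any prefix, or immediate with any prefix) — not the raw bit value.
$0

@+18  big-endian(f1 80 00 00) = 0xf1800000
  op=0xf1800000>>26=0x3c ⇒ bor (RR)
  rd: (w>>23)&0x7=0x3 → $3
  rs: (w>>20)&0x7=0x0 → $0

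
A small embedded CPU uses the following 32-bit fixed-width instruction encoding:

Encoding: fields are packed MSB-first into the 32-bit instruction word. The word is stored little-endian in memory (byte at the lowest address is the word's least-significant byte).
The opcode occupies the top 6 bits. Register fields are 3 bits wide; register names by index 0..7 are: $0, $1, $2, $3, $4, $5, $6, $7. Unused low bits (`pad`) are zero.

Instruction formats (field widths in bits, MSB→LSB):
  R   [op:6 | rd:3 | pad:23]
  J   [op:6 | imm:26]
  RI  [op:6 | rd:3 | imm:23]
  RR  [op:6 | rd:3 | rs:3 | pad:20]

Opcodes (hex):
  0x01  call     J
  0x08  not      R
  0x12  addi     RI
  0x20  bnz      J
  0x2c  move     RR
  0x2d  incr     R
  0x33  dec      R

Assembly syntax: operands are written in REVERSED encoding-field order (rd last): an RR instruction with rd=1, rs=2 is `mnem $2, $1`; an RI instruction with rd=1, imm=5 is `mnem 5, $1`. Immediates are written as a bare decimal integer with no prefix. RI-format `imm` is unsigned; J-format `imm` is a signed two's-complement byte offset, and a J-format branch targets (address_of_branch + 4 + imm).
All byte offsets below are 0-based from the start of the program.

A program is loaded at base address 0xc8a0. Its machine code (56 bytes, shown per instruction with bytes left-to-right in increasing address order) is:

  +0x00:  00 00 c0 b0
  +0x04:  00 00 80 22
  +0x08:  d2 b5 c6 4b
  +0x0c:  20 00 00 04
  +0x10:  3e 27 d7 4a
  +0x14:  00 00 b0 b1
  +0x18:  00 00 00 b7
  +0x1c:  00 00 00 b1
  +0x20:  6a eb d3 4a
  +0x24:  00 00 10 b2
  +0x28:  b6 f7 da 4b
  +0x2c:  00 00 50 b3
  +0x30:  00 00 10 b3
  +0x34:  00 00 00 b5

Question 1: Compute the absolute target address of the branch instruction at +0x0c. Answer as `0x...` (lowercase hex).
0xc8d0

@+0c  little-endian(20 00 00 04) = 0x04000020
  opcode bits[31:26]=0x1: call/J
  imm: (w>>0)&0x3ffffff=0x20 → 32
  target = base 0xc8a0 + off 0x0c + 4 + imm 32 = 0xc8d0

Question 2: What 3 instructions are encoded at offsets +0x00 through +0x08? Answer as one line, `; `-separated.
move $4, $1; not $5; addi 4634066, $7

+0x00: 00 00 c0 b0 ⇒ word 0xb0c00000 (little)
  op=0xb0c00000>>26=0x2c ⇒ move (RR)
  rd: (w>>23)&0x7=0x1 → $1
  rs: (w>>20)&0x7=0x4 → $4
+0x04: 00 00 80 22 ⇒ word 0x22800000 (little)
  op=0x22800000>>26=0x8 ⇒ not (R)
  rd: (w>>23)&0x7=0x5 → $5
+0x08: d2 b5 c6 4b ⇒ word 0x4bc6b5d2 (little)
  op=0x4bc6b5d2>>26=0x12 ⇒ addi (RI)
  rd: (w>>23)&0x7=0x7 → $7
  imm: (w>>0)&0x7fffff=0x46b5d2 → 4634066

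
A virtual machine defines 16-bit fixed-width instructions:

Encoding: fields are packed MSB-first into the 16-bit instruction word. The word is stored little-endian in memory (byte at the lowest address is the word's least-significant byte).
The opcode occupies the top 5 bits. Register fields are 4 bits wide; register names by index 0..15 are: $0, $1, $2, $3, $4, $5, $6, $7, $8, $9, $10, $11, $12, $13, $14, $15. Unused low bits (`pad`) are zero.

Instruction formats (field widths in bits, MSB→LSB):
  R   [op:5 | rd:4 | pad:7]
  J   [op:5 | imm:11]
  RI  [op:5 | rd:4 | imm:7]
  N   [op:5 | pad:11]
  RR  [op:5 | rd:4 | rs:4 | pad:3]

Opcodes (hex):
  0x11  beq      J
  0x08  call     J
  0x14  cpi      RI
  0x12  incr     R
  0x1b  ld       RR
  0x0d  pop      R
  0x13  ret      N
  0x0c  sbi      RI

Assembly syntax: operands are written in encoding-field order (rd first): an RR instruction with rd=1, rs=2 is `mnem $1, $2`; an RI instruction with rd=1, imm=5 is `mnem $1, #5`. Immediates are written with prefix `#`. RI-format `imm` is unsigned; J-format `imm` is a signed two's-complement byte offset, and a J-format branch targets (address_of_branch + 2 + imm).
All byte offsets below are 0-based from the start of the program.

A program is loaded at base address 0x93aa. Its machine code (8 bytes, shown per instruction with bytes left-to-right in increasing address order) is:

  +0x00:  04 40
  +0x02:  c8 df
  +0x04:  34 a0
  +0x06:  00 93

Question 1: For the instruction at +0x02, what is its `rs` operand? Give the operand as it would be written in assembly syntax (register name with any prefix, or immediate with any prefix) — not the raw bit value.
+0x02: c8 df ⇒ word 0xdfc8 (little)
  opcode bits[15:11]=0x1b: ld/RR
  [10:7] rd=15 = $15
  [6:3] rs=9 = $9

$9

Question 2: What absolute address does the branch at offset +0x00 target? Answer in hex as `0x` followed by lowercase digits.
0x93b0

off 0x00: read 04 40 as little → 0x4004
  opcode bits[15:11]=0x8: call/J
  imm@[10:0]=0x4 ⇒ #4
  target = base 0x93aa + off 0x00 + 2 + imm 4 = 0x93b0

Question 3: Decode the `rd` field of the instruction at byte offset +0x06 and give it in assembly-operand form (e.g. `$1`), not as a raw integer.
+0x06: 00 93 ⇒ word 0x9300 (little)
  op=0x9300>>11=0x12 ⇒ incr (R)
  rd: (w>>7)&0xf=0x6 → $6

$6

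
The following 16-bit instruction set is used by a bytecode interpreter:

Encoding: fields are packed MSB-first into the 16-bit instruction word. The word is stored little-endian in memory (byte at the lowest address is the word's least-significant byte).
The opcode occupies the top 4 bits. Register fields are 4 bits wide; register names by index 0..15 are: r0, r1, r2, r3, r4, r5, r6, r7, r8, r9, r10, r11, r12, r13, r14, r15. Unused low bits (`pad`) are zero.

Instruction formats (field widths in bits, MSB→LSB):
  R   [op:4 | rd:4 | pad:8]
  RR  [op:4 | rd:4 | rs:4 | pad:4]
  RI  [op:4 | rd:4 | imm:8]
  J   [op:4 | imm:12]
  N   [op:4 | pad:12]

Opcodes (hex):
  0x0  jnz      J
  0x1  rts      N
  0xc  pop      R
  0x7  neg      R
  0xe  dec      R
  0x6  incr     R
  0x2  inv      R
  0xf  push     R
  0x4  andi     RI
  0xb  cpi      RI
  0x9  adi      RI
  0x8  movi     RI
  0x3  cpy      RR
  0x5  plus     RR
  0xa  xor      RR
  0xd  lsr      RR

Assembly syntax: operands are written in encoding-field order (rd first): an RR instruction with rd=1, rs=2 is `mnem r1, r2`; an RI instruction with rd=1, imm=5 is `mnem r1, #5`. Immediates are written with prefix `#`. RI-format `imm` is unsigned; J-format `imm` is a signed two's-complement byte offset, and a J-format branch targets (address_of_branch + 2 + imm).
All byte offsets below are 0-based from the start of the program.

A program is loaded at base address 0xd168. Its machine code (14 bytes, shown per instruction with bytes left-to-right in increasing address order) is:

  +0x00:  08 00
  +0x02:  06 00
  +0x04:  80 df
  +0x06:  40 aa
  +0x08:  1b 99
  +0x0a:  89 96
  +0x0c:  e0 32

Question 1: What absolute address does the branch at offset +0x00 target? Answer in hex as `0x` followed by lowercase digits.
0xd172

[00] 08 00 → 0x0008
  op=0x0008>>12=0x0 ⇒ jnz (J)
  [11:0] imm=8 = #8
  target = base 0xd168 + off 0x00 + 2 + imm 8 = 0xd172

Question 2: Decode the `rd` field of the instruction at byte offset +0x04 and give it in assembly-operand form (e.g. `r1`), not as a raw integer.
off 0x04: read 80 df as little → 0xdf80
  top 4b → 0xd → lsr [RR]
  rd@[11:8]=0xf ⇒ r15
  rs@[7:4]=0x8 ⇒ r8

r15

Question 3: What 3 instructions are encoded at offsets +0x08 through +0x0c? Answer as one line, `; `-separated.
[08] 1b 99 → 0x991b
  opcode bits[15:12]=0x9: adi/RI
  [11:8] rd=9 = r9
  [7:0] imm=27 = #27
[0a] 89 96 → 0x9689
  opcode bits[15:12]=0x9: adi/RI
  [11:8] rd=6 = r6
  [7:0] imm=137 = #137
[0c] e0 32 → 0x32e0
  opcode bits[15:12]=0x3: cpy/RR
  [11:8] rd=2 = r2
  [7:4] rs=14 = r14

adi r9, #27; adi r6, #137; cpy r2, r14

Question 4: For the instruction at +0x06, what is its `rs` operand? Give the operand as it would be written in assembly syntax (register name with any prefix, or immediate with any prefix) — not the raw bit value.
[06] 40 aa → 0xaa40
  opcode bits[15:12]=0xa: xor/RR
  rd@[11:8]=0xa ⇒ r10
  rs@[7:4]=0x4 ⇒ r4

r4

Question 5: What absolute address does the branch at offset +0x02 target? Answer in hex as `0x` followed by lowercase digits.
+0x02: 06 00 ⇒ word 0x0006 (little)
  top 4b → 0x0 → jnz [J]
  [11:0] imm=6 = #6
  target = base 0xd168 + off 0x02 + 2 + imm 6 = 0xd172

0xd172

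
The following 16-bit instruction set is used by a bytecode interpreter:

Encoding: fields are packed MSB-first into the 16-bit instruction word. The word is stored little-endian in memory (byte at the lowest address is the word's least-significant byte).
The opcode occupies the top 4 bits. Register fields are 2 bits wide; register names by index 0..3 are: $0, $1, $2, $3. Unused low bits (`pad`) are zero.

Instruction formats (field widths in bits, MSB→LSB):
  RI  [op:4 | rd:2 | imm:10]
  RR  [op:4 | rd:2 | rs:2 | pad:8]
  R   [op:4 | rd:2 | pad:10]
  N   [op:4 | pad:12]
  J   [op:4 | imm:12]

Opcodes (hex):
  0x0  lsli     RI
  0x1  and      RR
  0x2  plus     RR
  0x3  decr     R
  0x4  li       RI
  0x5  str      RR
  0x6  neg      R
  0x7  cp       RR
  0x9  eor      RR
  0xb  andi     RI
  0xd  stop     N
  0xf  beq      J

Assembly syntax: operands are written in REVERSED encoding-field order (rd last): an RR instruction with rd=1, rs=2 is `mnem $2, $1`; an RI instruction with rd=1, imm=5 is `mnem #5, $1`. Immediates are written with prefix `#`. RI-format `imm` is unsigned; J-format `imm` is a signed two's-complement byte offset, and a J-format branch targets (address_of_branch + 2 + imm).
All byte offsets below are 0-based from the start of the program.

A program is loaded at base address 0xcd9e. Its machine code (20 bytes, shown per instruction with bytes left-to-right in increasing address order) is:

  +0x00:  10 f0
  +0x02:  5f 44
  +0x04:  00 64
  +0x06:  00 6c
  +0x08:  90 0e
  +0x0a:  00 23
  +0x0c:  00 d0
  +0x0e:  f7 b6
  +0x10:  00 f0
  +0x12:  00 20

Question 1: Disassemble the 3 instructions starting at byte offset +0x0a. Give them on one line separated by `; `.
plus $3, $0; stop; andi #759, $1

@+0a  little-endian(00 23) = 0x2300
  opcode bits[15:12]=0x2: plus/RR
  rd: (w>>10)&0x3=0x0 → $0
  rs: (w>>8)&0x3=0x3 → $3
@+0c  little-endian(00 d0) = 0xd000
  opcode bits[15:12]=0xd: stop/N
@+0e  little-endian(f7 b6) = 0xb6f7
  opcode bits[15:12]=0xb: andi/RI
  rd: (w>>10)&0x3=0x1 → $1
  imm: (w>>0)&0x3ff=0x2f7 → #759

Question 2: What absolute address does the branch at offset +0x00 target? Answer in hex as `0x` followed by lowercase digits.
0xcdb0

+0x00: 10 f0 ⇒ word 0xf010 (little)
  opcode bits[15:12]=0xf: beq/J
  imm@[11:0]=0x10 ⇒ #16
  target = base 0xcd9e + off 0x00 + 2 + imm 16 = 0xcdb0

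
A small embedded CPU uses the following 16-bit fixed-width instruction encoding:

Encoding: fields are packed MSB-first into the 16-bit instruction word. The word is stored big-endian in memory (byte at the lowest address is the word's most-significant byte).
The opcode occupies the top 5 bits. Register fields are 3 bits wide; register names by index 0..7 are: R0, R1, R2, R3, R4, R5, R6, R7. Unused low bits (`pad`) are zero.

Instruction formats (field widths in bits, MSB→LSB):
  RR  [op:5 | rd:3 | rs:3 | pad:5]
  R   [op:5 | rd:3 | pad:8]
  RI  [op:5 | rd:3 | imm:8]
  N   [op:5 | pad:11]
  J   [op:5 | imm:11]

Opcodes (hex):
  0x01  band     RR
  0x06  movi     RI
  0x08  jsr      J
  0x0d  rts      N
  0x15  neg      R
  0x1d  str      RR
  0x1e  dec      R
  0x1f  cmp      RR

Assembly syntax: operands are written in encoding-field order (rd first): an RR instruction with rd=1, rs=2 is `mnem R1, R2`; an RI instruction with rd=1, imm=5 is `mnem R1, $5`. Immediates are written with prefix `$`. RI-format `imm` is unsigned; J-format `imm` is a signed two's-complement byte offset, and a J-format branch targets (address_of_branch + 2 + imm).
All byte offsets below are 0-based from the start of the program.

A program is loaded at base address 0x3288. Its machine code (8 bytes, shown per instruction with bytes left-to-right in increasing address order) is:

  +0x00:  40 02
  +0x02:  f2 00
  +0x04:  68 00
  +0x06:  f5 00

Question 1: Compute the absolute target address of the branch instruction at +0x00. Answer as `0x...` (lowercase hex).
+0x00: 40 02 ⇒ word 0x4002 (big)
  opcode bits[15:11]=0x8: jsr/J
  imm: (w>>0)&0x7ff=0x2 → $2
  target = base 0x3288 + off 0x00 + 2 + imm 2 = 0x328c

0x328c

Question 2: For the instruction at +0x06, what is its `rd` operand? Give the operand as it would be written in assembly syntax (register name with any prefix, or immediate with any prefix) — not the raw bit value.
R5

+0x06: f5 00 ⇒ word 0xf500 (big)
  top 5b → 0x1e → dec [R]
  [10:8] rd=5 = R5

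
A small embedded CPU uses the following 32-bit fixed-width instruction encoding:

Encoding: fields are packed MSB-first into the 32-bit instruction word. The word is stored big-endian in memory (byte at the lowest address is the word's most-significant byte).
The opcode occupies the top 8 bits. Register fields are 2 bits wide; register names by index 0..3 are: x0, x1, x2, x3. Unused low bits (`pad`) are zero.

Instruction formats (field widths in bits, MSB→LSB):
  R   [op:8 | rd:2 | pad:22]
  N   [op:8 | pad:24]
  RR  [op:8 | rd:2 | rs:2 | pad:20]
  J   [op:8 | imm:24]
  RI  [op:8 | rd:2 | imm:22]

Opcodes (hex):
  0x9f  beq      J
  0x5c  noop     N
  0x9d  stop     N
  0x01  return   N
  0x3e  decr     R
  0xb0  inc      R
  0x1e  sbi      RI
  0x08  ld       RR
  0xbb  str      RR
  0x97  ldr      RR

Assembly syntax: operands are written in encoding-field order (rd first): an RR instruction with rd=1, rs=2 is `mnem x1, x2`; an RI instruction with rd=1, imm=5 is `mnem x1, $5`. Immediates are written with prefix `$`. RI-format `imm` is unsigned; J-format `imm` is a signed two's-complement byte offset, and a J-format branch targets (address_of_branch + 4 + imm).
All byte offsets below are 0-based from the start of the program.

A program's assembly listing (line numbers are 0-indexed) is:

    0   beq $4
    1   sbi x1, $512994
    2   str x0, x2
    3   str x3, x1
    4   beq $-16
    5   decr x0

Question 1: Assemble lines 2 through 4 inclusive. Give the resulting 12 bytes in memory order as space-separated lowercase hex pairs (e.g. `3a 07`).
bb 20 00 00 bb d0 00 00 9f ff ff f0

L2: str op=0xbb:8|rd=0:2|rs=2:2|pad=0:20 ⇒ 0xbb200000 ⇒ big bb 20 00 00
L3: str op=0xbb:8|rd=3:2|rs=1:2|pad=0:20 ⇒ 0xbbd00000 ⇒ big bb d0 00 00
L4: beq op=0x9f:8|imm=-16:24 ⇒ 0x9ffffff0 ⇒ big 9f ff ff f0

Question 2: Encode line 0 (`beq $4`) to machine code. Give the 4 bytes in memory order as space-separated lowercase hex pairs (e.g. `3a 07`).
9f 00 00 04

0. beq fields op=0x9f:8|imm=4:24 → word 9f000004h → 9f 00 00 04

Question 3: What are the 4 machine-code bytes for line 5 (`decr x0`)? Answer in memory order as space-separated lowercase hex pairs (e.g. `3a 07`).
5. decr fields op=0x3e:8|rd=0:2|pad=0:22 → word 3e000000h → 3e 00 00 00

3e 00 00 00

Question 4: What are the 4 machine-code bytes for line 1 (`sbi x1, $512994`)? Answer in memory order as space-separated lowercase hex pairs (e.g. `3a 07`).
line 1 (sbi): pack op=0x1e:8|rd=1:2|imm=512994:22 = 0x1e47d3e2; big→ 1e 47 d3 e2

1e 47 d3 e2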